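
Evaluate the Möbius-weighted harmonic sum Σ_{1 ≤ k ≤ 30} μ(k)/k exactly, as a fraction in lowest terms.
Σ μ(k)/k = -65721449/2156564410

Values of μ(k) for 1 ≤ k ≤ 30: μ(1) = 1, μ(2) = -1, μ(3) = -1, μ(5) = -1, μ(6) = 1, μ(7) = -1, μ(10) = 1, μ(11) = -1, μ(13) = -1, μ(14) = 1, μ(15) = 1, μ(17) = -1, μ(19) = -1, μ(21) = 1, μ(22) = 1, μ(23) = -1, μ(26) = 1, μ(29) = -1, μ(30) = -1, with μ = 0 on non-squarefree integers. Summing μ(k)/k for k where μ(k) ≠ 0 gives -65721449/2156564410 ≈ -0.0305. (PNT ⟺ this sum → 0 as n → ∞.)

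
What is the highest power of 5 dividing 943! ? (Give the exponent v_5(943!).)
v_5(943!) = 233

Legendre's formula: v_p(n!) = Σ_{k ≥ 1} ⌊n / p^k⌋. For p = 5, n = 943, the terms are:
  ⌊943/5^1⌋ = ⌊943/5⌋ = 188
  ⌊943/5^2⌋ = ⌊943/25⌋ = 37
  ⌊943/5^3⌋ = ⌊943/125⌋ = 7
  ⌊943/5^4⌋ = ⌊943/625⌋ = 1
(the next term ⌊943/5^5⌋ = 0, terminating the sum). Summing: v_5(943!) = 188 + 37 + 7 + 1 = 233.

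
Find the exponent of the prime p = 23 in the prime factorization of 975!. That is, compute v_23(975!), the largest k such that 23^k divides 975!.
v_23(975!) = 43

Legendre's formula: v_p(n!) = Σ_{k ≥ 1} ⌊n / p^k⌋. For p = 23, n = 975, the terms are:
  ⌊975/23^1⌋ = ⌊975/23⌋ = 42
  ⌊975/23^2⌋ = ⌊975/529⌋ = 1
(the next term ⌊975/23^3⌋ = 0, terminating the sum). Summing: v_23(975!) = 42 + 1 = 43.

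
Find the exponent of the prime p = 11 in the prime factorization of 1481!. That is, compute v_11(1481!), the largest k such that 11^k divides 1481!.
v_11(1481!) = 147

Legendre's formula: v_p(n!) = Σ_{k ≥ 1} ⌊n / p^k⌋. For p = 11, n = 1481, the terms are:
  ⌊1481/11^1⌋ = ⌊1481/11⌋ = 134
  ⌊1481/11^2⌋ = ⌊1481/121⌋ = 12
  ⌊1481/11^3⌋ = ⌊1481/1331⌋ = 1
(the next term ⌊1481/11^4⌋ = 0, terminating the sum). Summing: v_11(1481!) = 134 + 12 + 1 = 147.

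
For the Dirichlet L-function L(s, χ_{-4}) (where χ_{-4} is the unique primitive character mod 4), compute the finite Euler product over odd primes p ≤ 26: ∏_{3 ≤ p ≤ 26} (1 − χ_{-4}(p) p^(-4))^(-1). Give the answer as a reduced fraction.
∏ = 2907090265708363109850475/2939590979896221115088896

The odd primes p ≤ 26 are [3, 5, 7, 11, 13, 17, 19, 23]. For each, χ(p) = 1 if p ≡ 1 mod 4, χ(p) = −1 if p ≡ 3 mod 4. Taking (1 − χ(p)/p^4)^(-1) = p^4/(p^4 − χ(p)): (1 − (-1)/3^4)^(-1) · (1 − (1)/5^4)^(-1) · (1 − (-1)/7^4)^(-1) · (1 − (-1)/11^4)^(-1) · (1 − (1)/13^4)^(-1) · (1 − (1)/17^4)^(-1) · (1 − (-1)/19^4)^(-1) · (1 − (-1)/23^4)^(-1) = 2907090265708363109850475/2939590979896221115088896.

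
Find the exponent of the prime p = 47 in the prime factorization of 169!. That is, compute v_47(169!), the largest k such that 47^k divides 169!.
v_47(169!) = 3

Legendre's formula: v_p(n!) = Σ_{k ≥ 1} ⌊n / p^k⌋. For p = 47, n = 169, the terms are:
  ⌊169/47^1⌋ = ⌊169/47⌋ = 3
(the next term ⌊169/47^2⌋ = 0, terminating the sum). Summing: v_47(169!) = 3 = 3.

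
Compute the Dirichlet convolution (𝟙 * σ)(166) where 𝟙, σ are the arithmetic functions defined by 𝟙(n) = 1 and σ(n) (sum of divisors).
(𝟙 * σ)(166) = 340

Divisors of 166: [1, 2, 83, 166]. For each d | 166:
  d = 1: 𝟙(1) · σ(166/1) = 1 · 252 = 252
  d = 2: 𝟙(2) · σ(166/2) = 1 · 84 = 84
  d = 83: 𝟙(83) · σ(166/83) = 1 · 3 = 3
  d = 166: 𝟙(166) · σ(166/166) = 1 · 1 = 1
Summing: (𝟙 * σ)(166) = 252 + 84 + 3 + 1 = 340.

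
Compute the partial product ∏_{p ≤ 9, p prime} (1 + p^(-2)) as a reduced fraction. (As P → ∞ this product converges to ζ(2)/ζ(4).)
∏ = 650/441

The primes p ≤ 9 are [2, 3, 5, 7]. For each, (1 + 1/p^2) = (p^2 + 1)/p^2. Multiplying these fractions over p ∈ [2, 3, 5, 7] gives 650/441. (In the limit P → ∞ this tends to ζ(2)/ζ(4).)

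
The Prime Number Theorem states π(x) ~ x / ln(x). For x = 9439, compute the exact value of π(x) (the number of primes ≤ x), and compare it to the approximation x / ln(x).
π(9439) = 1170;  x/ln(x) ≈ 1031.29;  relative error ≈ 11.86%.

Directly count primes up to 9439: π(9439) = 1170. The PNT approximation gives 9439/ln(9439) ≈ 9439/9.15261 ≈ 1031.29. Relative error (π(x) − x/ln(x)) / π(x) ≈ 11.86%; the approximation is known to undercount slightly (Li(x) is a better estimate).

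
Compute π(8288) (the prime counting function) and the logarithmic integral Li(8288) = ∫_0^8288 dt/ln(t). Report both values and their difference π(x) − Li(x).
π(8288) = 1039;  Li(8288) ≈ 1058.40;  π(x) − Li(x) ≈ -19.40.

Direct count of primes ≤ 8288 gives π(8288) = 1039. Numerical evaluation of the logarithmic integral gives Li(8288) ≈ 1058.40. The difference π(x) − Li(x) ≈ -19.40 is typically negative for small/moderate x (Li(x) overestimates), though Littlewood's theorem shows this sign changes infinitely often.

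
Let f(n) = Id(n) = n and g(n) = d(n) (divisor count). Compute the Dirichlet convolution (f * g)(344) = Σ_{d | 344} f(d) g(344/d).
(Id * d)(344) = 1170

Divisors of 344: [1, 2, 4, 8, 43, 86, 172, 344]. For each d | 344:
  d = 1: Id(1) · d(344/1) = 1 · 8 = 8
  d = 2: Id(2) · d(344/2) = 2 · 6 = 12
  d = 4: Id(4) · d(344/4) = 4 · 4 = 16
  d = 8: Id(8) · d(344/8) = 8 · 2 = 16
  d = 43: Id(43) · d(344/43) = 43 · 4 = 172
  d = 86: Id(86) · d(344/86) = 86 · 3 = 258
  d = 172: Id(172) · d(344/172) = 172 · 2 = 344
  d = 344: Id(344) · d(344/344) = 344 · 1 = 344
Summing: (Id * d)(344) = 8 + 12 + 16 + 16 + 172 + 258 + 344 + 344 = 1170.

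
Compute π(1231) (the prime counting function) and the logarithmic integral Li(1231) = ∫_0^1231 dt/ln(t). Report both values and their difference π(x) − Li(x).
π(1231) = 202;  Li(1231) ≈ 210.54;  π(x) − Li(x) ≈ -8.54.

Direct count of primes ≤ 1231 gives π(1231) = 202. Numerical evaluation of the logarithmic integral gives Li(1231) ≈ 210.54. The difference π(x) − Li(x) ≈ -8.54 is typically negative for small/moderate x (Li(x) overestimates), though Littlewood's theorem shows this sign changes infinitely often.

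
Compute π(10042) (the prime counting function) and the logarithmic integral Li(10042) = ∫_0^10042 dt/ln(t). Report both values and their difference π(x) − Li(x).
π(10042) = 1233;  Li(10042) ≈ 1250.70;  π(x) − Li(x) ≈ -17.70.

Direct count of primes ≤ 10042 gives π(10042) = 1233. Numerical evaluation of the logarithmic integral gives Li(10042) ≈ 1250.70. The difference π(x) − Li(x) ≈ -17.70 is typically negative for small/moderate x (Li(x) overestimates), though Littlewood's theorem shows this sign changes infinitely often.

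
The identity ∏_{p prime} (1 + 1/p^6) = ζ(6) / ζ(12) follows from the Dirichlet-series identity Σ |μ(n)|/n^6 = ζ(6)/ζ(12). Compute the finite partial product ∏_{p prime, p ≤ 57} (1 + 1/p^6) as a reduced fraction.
∏ = 360549358903447598496102606972302575686854635195266223026920975630213276302501208168000000/354490140797970318435085924328566932610522860437094896232244152761372626351680260596056897

The primes p ≤ 57 are [2, 3, 5, 7, 11, 13, 17, 19, 23, 29, 31, 37, 41, 43, 47, 53]. For each, (1 + 1/p^6) = (p^6 + 1)/p^6. Multiplying these fractions over p ∈ [2, 3, 5, 7, 11, 13, 17, 19, 23, 29, 31, 37, 41, 43, 47, 53] gives 360549358903447598496102606972302575686854635195266223026920975630213276302501208168000000/354490140797970318435085924328566932610522860437094896232244152761372626351680260596056897. (In the limit P → ∞ this tends to ζ(6)/ζ(12).)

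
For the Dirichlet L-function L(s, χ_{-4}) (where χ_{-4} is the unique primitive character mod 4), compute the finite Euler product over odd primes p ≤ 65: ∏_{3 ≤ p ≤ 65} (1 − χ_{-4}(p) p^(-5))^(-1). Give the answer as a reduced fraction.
∏ = 478212334295798677259125227573990358291095208018494528428976877948999059062284551009530475199/480056794509206891424767146601704797711651986953735424570384919662551238689346859653136384000

The odd primes p ≤ 65 are [3, 5, 7, 11, 13, 17, 19, 23, 29, 31, 37, 41, 43, 47, 53, 59, 61]. For each, χ(p) = 1 if p ≡ 1 mod 4, χ(p) = −1 if p ≡ 3 mod 4. Taking (1 − χ(p)/p^5)^(-1) = p^5/(p^5 − χ(p)): (1 − (-1)/3^5)^(-1) · (1 − (1)/5^5)^(-1) · (1 − (-1)/7^5)^(-1) · (1 − (-1)/11^5)^(-1) · (1 − (1)/13^5)^(-1) · (1 − (1)/17^5)^(-1) · (1 − (-1)/19^5)^(-1) · (1 − (-1)/23^5)^(-1) · (1 − (1)/29^5)^(-1) · (1 − (-1)/31^5)^(-1) · (1 − (1)/37^5)^(-1) · (1 − (1)/41^5)^(-1) · (1 − (-1)/43^5)^(-1) · (1 − (-1)/47^5)^(-1) · (1 − (1)/53^5)^(-1) · (1 − (-1)/59^5)^(-1) · (1 − (1)/61^5)^(-1) = 478212334295798677259125227573990358291095208018494528428976877948999059062284551009530475199/480056794509206891424767146601704797711651986953735424570384919662551238689346859653136384000.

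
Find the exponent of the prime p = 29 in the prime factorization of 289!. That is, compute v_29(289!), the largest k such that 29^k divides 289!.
v_29(289!) = 9

Legendre's formula: v_p(n!) = Σ_{k ≥ 1} ⌊n / p^k⌋. For p = 29, n = 289, the terms are:
  ⌊289/29^1⌋ = ⌊289/29⌋ = 9
(the next term ⌊289/29^2⌋ = 0, terminating the sum). Summing: v_29(289!) = 9 = 9.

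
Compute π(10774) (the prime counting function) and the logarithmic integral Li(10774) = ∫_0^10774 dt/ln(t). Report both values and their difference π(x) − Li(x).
π(10774) = 1312;  Li(10774) ≈ 1329.83;  π(x) − Li(x) ≈ -17.83.

Direct count of primes ≤ 10774 gives π(10774) = 1312. Numerical evaluation of the logarithmic integral gives Li(10774) ≈ 1329.83. The difference π(x) − Li(x) ≈ -17.83 is typically negative for small/moderate x (Li(x) overestimates), though Littlewood's theorem shows this sign changes infinitely often.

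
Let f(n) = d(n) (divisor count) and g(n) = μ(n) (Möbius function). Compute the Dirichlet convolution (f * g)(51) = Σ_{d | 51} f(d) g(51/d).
(d * μ)(51) = 1

Divisors of 51: [1, 3, 17, 51]. For each d | 51:
  d = 1: d(1) · μ(51/1) = 1 · 1 = 1
  d = 3: d(3) · μ(51/3) = 2 · -1 = -2
  d = 17: d(17) · μ(51/17) = 2 · -1 = -2
  d = 51: d(51) · μ(51/51) = 4 · 1 = 4
Summing: (d * μ)(51) = 1 + -2 + -2 + 4 = 1.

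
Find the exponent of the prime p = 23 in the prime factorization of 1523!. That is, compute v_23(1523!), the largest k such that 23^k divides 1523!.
v_23(1523!) = 68

Legendre's formula: v_p(n!) = Σ_{k ≥ 1} ⌊n / p^k⌋. For p = 23, n = 1523, the terms are:
  ⌊1523/23^1⌋ = ⌊1523/23⌋ = 66
  ⌊1523/23^2⌋ = ⌊1523/529⌋ = 2
(the next term ⌊1523/23^3⌋ = 0, terminating the sum). Summing: v_23(1523!) = 66 + 2 = 68.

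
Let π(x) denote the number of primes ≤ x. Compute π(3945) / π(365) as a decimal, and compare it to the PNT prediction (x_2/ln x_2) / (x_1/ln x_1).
π(3945)/π(365) = 547/72 ≈ 7.5972;  PNT prediction ≈ 7.7012.

π(365) = 72 and π(3945) = 547, so π(3945)/π(365) ≈ 7.5972. The PNT-predicted ratio is (3945/ln(3945)) / (365/ln(365)) ≈ 7.7012. The two agree to within a few percent, as expected.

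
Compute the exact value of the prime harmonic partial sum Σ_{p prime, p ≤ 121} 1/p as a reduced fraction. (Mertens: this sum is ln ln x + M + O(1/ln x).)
Σ 1/p = 58472171373748331322981543916880425472323867753/31610054640417607788145206291543662493274686990

π(121) = 30, so the primes ≤ 121 are [2, 3, 5, 7, 11, 13, 17, 19, 23, 29, 31, 37, 41, 43, 47, 53, 59, 61, 67, 71, 73, 79, 83, 89, 97, 101, 103, 107, 109, 113]. Summing 1/p over these primes: 58472171373748331322981543916880425472323867753/31610054640417607788145206291543662493274686990 ≈ 1.8498. Mertens estimate ln ln(121) + 0.2615 ≈ 1.8292.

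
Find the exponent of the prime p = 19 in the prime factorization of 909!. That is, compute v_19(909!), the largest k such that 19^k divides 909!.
v_19(909!) = 49

Legendre's formula: v_p(n!) = Σ_{k ≥ 1} ⌊n / p^k⌋. For p = 19, n = 909, the terms are:
  ⌊909/19^1⌋ = ⌊909/19⌋ = 47
  ⌊909/19^2⌋ = ⌊909/361⌋ = 2
(the next term ⌊909/19^3⌋ = 0, terminating the sum). Summing: v_19(909!) = 47 + 2 = 49.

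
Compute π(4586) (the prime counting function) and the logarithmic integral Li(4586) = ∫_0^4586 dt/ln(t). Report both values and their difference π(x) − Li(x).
π(4586) = 620;  Li(4586) ≈ 635.43;  π(x) − Li(x) ≈ -15.43.

Direct count of primes ≤ 4586 gives π(4586) = 620. Numerical evaluation of the logarithmic integral gives Li(4586) ≈ 635.43. The difference π(x) − Li(x) ≈ -15.43 is typically negative for small/moderate x (Li(x) overestimates), though Littlewood's theorem shows this sign changes infinitely often.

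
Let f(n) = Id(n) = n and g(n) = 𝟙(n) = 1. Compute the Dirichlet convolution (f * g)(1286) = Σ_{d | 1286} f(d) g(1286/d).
(Id * 𝟙)(1286) = 1932

Divisors of 1286: [1, 2, 643, 1286]. For each d | 1286:
  d = 1: Id(1) · 𝟙(1286/1) = 1 · 1 = 1
  d = 2: Id(2) · 𝟙(1286/2) = 2 · 1 = 2
  d = 643: Id(643) · 𝟙(1286/643) = 643 · 1 = 643
  d = 1286: Id(1286) · 𝟙(1286/1286) = 1286 · 1 = 1286
Summing: (Id * 𝟙)(1286) = 1 + 2 + 643 + 1286 = 1932.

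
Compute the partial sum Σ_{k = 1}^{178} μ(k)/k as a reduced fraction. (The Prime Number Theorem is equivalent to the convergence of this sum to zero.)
Σ μ(k)/k = 125709062959160573557671617219832045395728751290214311430782016431/166589903787325219380851695350896256250980509594874862046961683989710

Values of μ(k) for 1 ≤ k ≤ 178: μ(1) = 1, μ(2) = -1, μ(3) = -1, μ(5) = -1, μ(6) = 1, μ(7) = -1, μ(10) = 1, μ(11) = -1, μ(13) = -1, μ(14) = 1, μ(15) = 1, μ(17) = -1, μ(19) = -1, μ(21) = 1, μ(22) = 1, μ(23) = -1, μ(26) = 1, μ(29) = -1, μ(30) = -1, μ(31) = -1, μ(33) = 1, μ(34) = 1, μ(35) = 1, μ(37) = -1, μ(38) = 1, μ(39) = 1, μ(41) = -1, μ(42) = -1, μ(43) = -1, μ(46) = 1, μ(47) = -1, μ(51) = 1, μ(53) = -1, μ(55) = 1, μ(57) = 1, μ(58) = 1, μ(59) = -1, μ(61) = -1, μ(62) = 1, μ(65) = 1, μ(66) = -1, μ(67) = -1, μ(69) = 1, μ(70) = -1, μ(71) = -1, μ(73) = -1, μ(74) = 1, μ(77) = 1, μ(78) = -1, μ(79) = -1, μ(82) = 1, μ(83) = -1, μ(85) = 1, μ(86) = 1, μ(87) = 1, μ(89) = -1, μ(91) = 1, μ(93) = 1, μ(94) = 1, μ(95) = 1, μ(97) = -1, μ(101) = -1, μ(102) = -1, μ(103) = -1, μ(105) = -1, μ(106) = 1, μ(107) = -1, μ(109) = -1, μ(110) = -1, μ(111) = 1, μ(113) = -1, μ(114) = -1, μ(115) = 1, μ(118) = 1, μ(119) = 1, μ(122) = 1, μ(123) = 1, μ(127) = -1, μ(129) = 1, μ(130) = -1, μ(131) = -1, μ(133) = 1, μ(134) = 1, μ(137) = -1, μ(138) = -1, μ(139) = -1, μ(141) = 1, μ(142) = 1, μ(143) = 1, μ(145) = 1, μ(146) = 1, μ(149) = -1, μ(151) = -1, μ(154) = -1, μ(155) = 1, μ(157) = -1, μ(158) = 1, μ(159) = 1, μ(161) = 1, μ(163) = -1, μ(165) = -1, μ(166) = 1, μ(167) = -1, μ(170) = -1, μ(173) = -1, μ(174) = -1, μ(177) = 1, μ(178) = 1, with μ = 0 on non-squarefree integers. Summing μ(k)/k for k where μ(k) ≠ 0 gives 125709062959160573557671617219832045395728751290214311430782016431/166589903787325219380851695350896256250980509594874862046961683989710 ≈ 0.0008. (PNT ⟺ this sum → 0 as n → ∞.)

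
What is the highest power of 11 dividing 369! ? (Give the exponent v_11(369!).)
v_11(369!) = 36

Legendre's formula: v_p(n!) = Σ_{k ≥ 1} ⌊n / p^k⌋. For p = 11, n = 369, the terms are:
  ⌊369/11^1⌋ = ⌊369/11⌋ = 33
  ⌊369/11^2⌋ = ⌊369/121⌋ = 3
(the next term ⌊369/11^3⌋ = 0, terminating the sum). Summing: v_11(369!) = 33 + 3 = 36.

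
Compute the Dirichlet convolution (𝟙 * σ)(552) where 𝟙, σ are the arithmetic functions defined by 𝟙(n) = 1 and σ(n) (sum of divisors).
(𝟙 * σ)(552) = 3250

Divisors of 552: [1, 2, 3, 4, 6, 8, 12, 23, 24, 46, 69, 92, 138, 184, 276, 552]. For each d | 552:
  d = 1: 𝟙(1) · σ(552/1) = 1 · 1440 = 1440
  d = 2: 𝟙(2) · σ(552/2) = 1 · 672 = 672
  d = 3: 𝟙(3) · σ(552/3) = 1 · 360 = 360
  d = 4: 𝟙(4) · σ(552/4) = 1 · 288 = 288
  d = 6: 𝟙(6) · σ(552/6) = 1 · 168 = 168
  d = 8: 𝟙(8) · σ(552/8) = 1 · 96 = 96
  d = 12: 𝟙(12) · σ(552/12) = 1 · 72 = 72
  d = 23: 𝟙(23) · σ(552/23) = 1 · 60 = 60
  d = 24: 𝟙(24) · σ(552/24) = 1 · 24 = 24
  d = 46: 𝟙(46) · σ(552/46) = 1 · 28 = 28
  d = 69: 𝟙(69) · σ(552/69) = 1 · 15 = 15
  d = 92: 𝟙(92) · σ(552/92) = 1 · 12 = 12
  d = 138: 𝟙(138) · σ(552/138) = 1 · 7 = 7
  d = 184: 𝟙(184) · σ(552/184) = 1 · 4 = 4
  d = 276: 𝟙(276) · σ(552/276) = 1 · 3 = 3
  d = 552: 𝟙(552) · σ(552/552) = 1 · 1 = 1
Summing: (𝟙 * σ)(552) = 1440 + 672 + 360 + 288 + 168 + 96 + 72 + 60 + 24 + 28 + 15 + 12 + 7 + 4 + 3 + 1 = 3250.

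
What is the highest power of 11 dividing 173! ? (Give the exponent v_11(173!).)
v_11(173!) = 16

Legendre's formula: v_p(n!) = Σ_{k ≥ 1} ⌊n / p^k⌋. For p = 11, n = 173, the terms are:
  ⌊173/11^1⌋ = ⌊173/11⌋ = 15
  ⌊173/11^2⌋ = ⌊173/121⌋ = 1
(the next term ⌊173/11^3⌋ = 0, terminating the sum). Summing: v_11(173!) = 15 + 1 = 16.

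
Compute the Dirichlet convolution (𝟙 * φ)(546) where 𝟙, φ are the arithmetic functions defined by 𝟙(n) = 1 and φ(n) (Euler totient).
(𝟙 * φ)(546) = 546

Divisors of 546: [1, 2, 3, 6, 7, 13, 14, 21, 26, 39, 42, 78, 91, 182, 273, 546]. For each d | 546:
  d = 1: 𝟙(1) · φ(546/1) = 1 · 144 = 144
  d = 2: 𝟙(2) · φ(546/2) = 1 · 144 = 144
  d = 3: 𝟙(3) · φ(546/3) = 1 · 72 = 72
  d = 6: 𝟙(6) · φ(546/6) = 1 · 72 = 72
  d = 7: 𝟙(7) · φ(546/7) = 1 · 24 = 24
  d = 13: 𝟙(13) · φ(546/13) = 1 · 12 = 12
  d = 14: 𝟙(14) · φ(546/14) = 1 · 24 = 24
  d = 21: 𝟙(21) · φ(546/21) = 1 · 12 = 12
  d = 26: 𝟙(26) · φ(546/26) = 1 · 12 = 12
  d = 39: 𝟙(39) · φ(546/39) = 1 · 6 = 6
  d = 42: 𝟙(42) · φ(546/42) = 1 · 12 = 12
  d = 78: 𝟙(78) · φ(546/78) = 1 · 6 = 6
  d = 91: 𝟙(91) · φ(546/91) = 1 · 2 = 2
  d = 182: 𝟙(182) · φ(546/182) = 1 · 2 = 2
  d = 273: 𝟙(273) · φ(546/273) = 1 · 1 = 1
  d = 546: 𝟙(546) · φ(546/546) = 1 · 1 = 1
Summing: (𝟙 * φ)(546) = 144 + 144 + 72 + 72 + 24 + 12 + 24 + 12 + 12 + 6 + 12 + 6 + 2 + 2 + 1 + 1 = 546.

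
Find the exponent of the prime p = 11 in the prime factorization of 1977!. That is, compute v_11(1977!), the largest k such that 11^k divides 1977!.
v_11(1977!) = 196

Legendre's formula: v_p(n!) = Σ_{k ≥ 1} ⌊n / p^k⌋. For p = 11, n = 1977, the terms are:
  ⌊1977/11^1⌋ = ⌊1977/11⌋ = 179
  ⌊1977/11^2⌋ = ⌊1977/121⌋ = 16
  ⌊1977/11^3⌋ = ⌊1977/1331⌋ = 1
(the next term ⌊1977/11^4⌋ = 0, terminating the sum). Summing: v_11(1977!) = 179 + 16 + 1 = 196.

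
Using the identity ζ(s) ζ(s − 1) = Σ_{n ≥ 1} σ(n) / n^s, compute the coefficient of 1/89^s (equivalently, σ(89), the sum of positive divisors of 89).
σ(89) = 90

In the product (Σ m^0/m^s)(Σ k / k^s) = Σ (Σ_{d | n} d) / n^s, the coefficient of 1/n^s is σ(n) = Σ_{d | n} d. For n = 89, divisors are [1, 89]; summing: σ(89) = 90.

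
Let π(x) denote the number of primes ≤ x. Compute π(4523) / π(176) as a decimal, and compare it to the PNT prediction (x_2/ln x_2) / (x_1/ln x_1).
π(4523)/π(176) = 615/40 ≈ 15.3750;  PNT prediction ≈ 15.7867.

π(176) = 40 and π(4523) = 615, so π(4523)/π(176) ≈ 15.3750. The PNT-predicted ratio is (4523/ln(4523)) / (176/ln(176)) ≈ 15.7867. The two agree to within a few percent, as expected.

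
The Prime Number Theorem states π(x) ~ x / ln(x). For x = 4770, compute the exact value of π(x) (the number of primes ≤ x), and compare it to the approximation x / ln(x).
π(4770) = 641;  x/ln(x) ≈ 563.16;  relative error ≈ 12.14%.

Directly count primes up to 4770: π(4770) = 641. The PNT approximation gives 4770/ln(4770) ≈ 4770/8.47010 ≈ 563.16. Relative error (π(x) − x/ln(x)) / π(x) ≈ 12.14%; the approximation is known to undercount slightly (Li(x) is a better estimate).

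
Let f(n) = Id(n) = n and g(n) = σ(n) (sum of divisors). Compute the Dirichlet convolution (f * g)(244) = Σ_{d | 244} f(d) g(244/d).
(Id * σ)(244) = 2091

Divisors of 244: [1, 2, 4, 61, 122, 244]. For each d | 244:
  d = 1: Id(1) · σ(244/1) = 1 · 434 = 434
  d = 2: Id(2) · σ(244/2) = 2 · 186 = 372
  d = 4: Id(4) · σ(244/4) = 4 · 62 = 248
  d = 61: Id(61) · σ(244/61) = 61 · 7 = 427
  d = 122: Id(122) · σ(244/122) = 122 · 3 = 366
  d = 244: Id(244) · σ(244/244) = 244 · 1 = 244
Summing: (Id * σ)(244) = 434 + 372 + 248 + 427 + 366 + 244 = 2091.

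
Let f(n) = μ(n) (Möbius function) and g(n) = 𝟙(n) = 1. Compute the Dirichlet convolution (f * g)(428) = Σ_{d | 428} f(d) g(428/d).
(μ * 𝟙)(428) = 0

Divisors of 428: [1, 2, 4, 107, 214, 428]. For each d | 428:
  d = 1: μ(1) · 𝟙(428/1) = 1 · 1 = 1
  d = 2: μ(2) · 𝟙(428/2) = -1 · 1 = -1
  d = 4: μ(4) · 𝟙(428/4) = 0 · 1 = 0
  d = 107: μ(107) · 𝟙(428/107) = -1 · 1 = -1
  d = 214: μ(214) · 𝟙(428/214) = 1 · 1 = 1
  d = 428: μ(428) · 𝟙(428/428) = 0 · 1 = 0
Summing: (μ * 𝟙)(428) = 1 + -1 + 0 + -1 + 1 + 0 = 0.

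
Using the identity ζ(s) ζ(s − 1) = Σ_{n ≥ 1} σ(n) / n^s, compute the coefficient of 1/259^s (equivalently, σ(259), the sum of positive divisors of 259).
σ(259) = 304

In the product (Σ m^0/m^s)(Σ k / k^s) = Σ (Σ_{d | n} d) / n^s, the coefficient of 1/n^s is σ(n) = Σ_{d | n} d. For n = 259, divisors are [1, 7, 37, 259]; summing: σ(259) = 304.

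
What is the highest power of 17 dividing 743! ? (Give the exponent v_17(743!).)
v_17(743!) = 45

Legendre's formula: v_p(n!) = Σ_{k ≥ 1} ⌊n / p^k⌋. For p = 17, n = 743, the terms are:
  ⌊743/17^1⌋ = ⌊743/17⌋ = 43
  ⌊743/17^2⌋ = ⌊743/289⌋ = 2
(the next term ⌊743/17^3⌋ = 0, terminating the sum). Summing: v_17(743!) = 43 + 2 = 45.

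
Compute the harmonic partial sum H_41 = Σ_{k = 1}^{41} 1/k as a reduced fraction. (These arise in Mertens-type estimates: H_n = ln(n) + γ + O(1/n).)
H_41 = 85691034670497533/19914562703599200

Direct summation: H_41 = 1 + 1/2 + ... + 1/41. The least common denominator is lcm(1, ..., 41) = 219060189739591200; over this denominator the numerator is 219060189739591200 + 109530094869795600 + 73020063246530400 + 54765047434897800 + 43812037947918240 + 36510031623265200 + 31294312819941600 + 27382523717448900 + 24340021082176800 + 21906018973959120 + 19914562703599200 + 18255015811632600 + 16850783826122400 + 15647156409970800 + 14604012649306080 + 13691261858724450 + 12885893514093600 + 12170010541088400 + 11529483670504800 + 10953009486979560 + 10431437606647200 + 9957281351799600 + 9524356075634400 + 9127507905816300 + 8762407589583648 + 8425391913061200 + 8113340360725600 + 7823578204985400 + 7553799646192800 + 7302006324653040 + 7066457733535200 + 6845630929362225 + 6638187567866400 + 6442946757046800 + 6258862563988320 + 6085005270544200 + 5920545668637600 + 5764741835252400 + 5616927942040800 + 5476504743489780 + 5342931457063200 = 942601381375472863, so H_41 = 942601381375472863/219060189739591200; reducing by gcd(942601381375472863, 219060189739591200) = 11 gives 85691034670497533/19914562703599200 ≈ 4.30293. (The PNT-adjacent estimate ln(41) + γ ≈ 4.29079 matches within O(1/n).)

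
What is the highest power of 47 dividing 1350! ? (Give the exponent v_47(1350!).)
v_47(1350!) = 28

Legendre's formula: v_p(n!) = Σ_{k ≥ 1} ⌊n / p^k⌋. For p = 47, n = 1350, the terms are:
  ⌊1350/47^1⌋ = ⌊1350/47⌋ = 28
(the next term ⌊1350/47^2⌋ = 0, terminating the sum). Summing: v_47(1350!) = 28 = 28.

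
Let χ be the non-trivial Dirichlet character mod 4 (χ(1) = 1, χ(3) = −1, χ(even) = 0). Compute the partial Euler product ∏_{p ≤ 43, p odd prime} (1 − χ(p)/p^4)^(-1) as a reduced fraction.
∏ = 86895436242675250318069981336761703653427013/87866829265048200003921257481906011724840960

The odd primes p ≤ 43 are [3, 5, 7, 11, 13, 17, 19, 23, 29, 31, 37, 41, 43]. For each, χ(p) = 1 if p ≡ 1 mod 4, χ(p) = −1 if p ≡ 3 mod 4. Taking (1 − χ(p)/p^4)^(-1) = p^4/(p^4 − χ(p)): (1 − (-1)/3^4)^(-1) · (1 − (1)/5^4)^(-1) · (1 − (-1)/7^4)^(-1) · (1 − (-1)/11^4)^(-1) · (1 − (1)/13^4)^(-1) · (1 − (1)/17^4)^(-1) · (1 − (-1)/19^4)^(-1) · (1 − (-1)/23^4)^(-1) · (1 − (1)/29^4)^(-1) · (1 − (-1)/31^4)^(-1) · (1 − (1)/37^4)^(-1) · (1 − (1)/41^4)^(-1) · (1 − (-1)/43^4)^(-1) = 86895436242675250318069981336761703653427013/87866829265048200003921257481906011724840960.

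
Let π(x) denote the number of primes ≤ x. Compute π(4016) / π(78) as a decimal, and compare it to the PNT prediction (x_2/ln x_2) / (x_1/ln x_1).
π(4016)/π(78) = 554/21 ≈ 26.3810;  PNT prediction ≈ 27.0322.

π(78) = 21 and π(4016) = 554, so π(4016)/π(78) ≈ 26.3810. The PNT-predicted ratio is (4016/ln(4016)) / (78/ln(78)) ≈ 27.0322. The two agree to within a few percent, as expected.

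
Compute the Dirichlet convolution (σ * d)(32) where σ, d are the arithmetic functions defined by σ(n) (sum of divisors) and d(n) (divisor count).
(σ * d)(32) = 219

Divisors of 32: [1, 2, 4, 8, 16, 32]. For each d | 32:
  d = 1: σ(1) · d(32/1) = 1 · 6 = 6
  d = 2: σ(2) · d(32/2) = 3 · 5 = 15
  d = 4: σ(4) · d(32/4) = 7 · 4 = 28
  d = 8: σ(8) · d(32/8) = 15 · 3 = 45
  d = 16: σ(16) · d(32/16) = 31 · 2 = 62
  d = 32: σ(32) · d(32/32) = 63 · 1 = 63
Summing: (σ * d)(32) = 6 + 15 + 28 + 45 + 62 + 63 = 219.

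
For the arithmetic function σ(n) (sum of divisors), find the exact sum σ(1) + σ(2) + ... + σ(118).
Σ_{n ≤ 118} σ(n) = 11469

Compute σ(n) for each 1 ≤ n ≤ 118: σ(1) = 1, σ(2) = 3, σ(3) = 4, σ(4) = 7, σ(5) = 6, σ(6) = 12, σ(7) = 8, σ(8) = 15, σ(9) = 13, σ(10) = 18, σ(11) = 12, σ(12) = 28, σ(13) = 14, σ(14) = 24, σ(15) = 24, σ(16) = 31, σ(17) = 18, σ(18) = 39, σ(19) = 20, σ(20) = 42, σ(21) = 32, σ(22) = 36, σ(23) = 24, σ(24) = 60, σ(25) = 31, σ(26) = 42, σ(27) = 40, σ(28) = 56, σ(29) = 30, σ(30) = 72, σ(31) = 32, σ(32) = 63, σ(33) = 48, σ(34) = 54, σ(35) = 48, σ(36) = 91, σ(37) = 38, σ(38) = 60, σ(39) = 56, σ(40) = 90, σ(41) = 42, σ(42) = 96, σ(43) = 44, σ(44) = 84, σ(45) = 78, σ(46) = 72, σ(47) = 48, σ(48) = 124, σ(49) = 57, σ(50) = 93, σ(51) = 72, σ(52) = 98, σ(53) = 54, σ(54) = 120, σ(55) = 72, σ(56) = 120, σ(57) = 80, σ(58) = 90, σ(59) = 60, σ(60) = 168, σ(61) = 62, σ(62) = 96, σ(63) = 104, σ(64) = 127, σ(65) = 84, σ(66) = 144, σ(67) = 68, σ(68) = 126, σ(69) = 96, σ(70) = 144, σ(71) = 72, σ(72) = 195, σ(73) = 74, σ(74) = 114, σ(75) = 124, σ(76) = 140, σ(77) = 96, σ(78) = 168, σ(79) = 80, σ(80) = 186, σ(81) = 121, σ(82) = 126, σ(83) = 84, σ(84) = 224, σ(85) = 108, σ(86) = 132, σ(87) = 120, σ(88) = 180, σ(89) = 90, σ(90) = 234, σ(91) = 112, σ(92) = 168, σ(93) = 128, σ(94) = 144, σ(95) = 120, σ(96) = 252, σ(97) = 98, σ(98) = 171, σ(99) = 156, σ(100) = 217, σ(101) = 102, σ(102) = 216, σ(103) = 104, σ(104) = 210, σ(105) = 192, σ(106) = 162, σ(107) = 108, σ(108) = 280, σ(109) = 110, σ(110) = 216, σ(111) = 152, σ(112) = 248, σ(113) = 114, σ(114) = 240, σ(115) = 144, σ(116) = 210, σ(117) = 182, σ(118) = 180. Summing all 118 values: 11469. (Average order: Σ_{n ≤ x} σ(n) ~ (π²/12) x². For x = 118, (π²/12)·118² ≈ 11452.03.)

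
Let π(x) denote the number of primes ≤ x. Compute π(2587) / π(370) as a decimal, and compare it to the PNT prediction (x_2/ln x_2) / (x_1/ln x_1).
π(2587)/π(370) = 376/73 ≈ 5.1507;  PNT prediction ≈ 5.2615.

π(370) = 73 and π(2587) = 376, so π(2587)/π(370) ≈ 5.1507. The PNT-predicted ratio is (2587/ln(2587)) / (370/ln(370)) ≈ 5.2615. The two agree to within a few percent, as expected.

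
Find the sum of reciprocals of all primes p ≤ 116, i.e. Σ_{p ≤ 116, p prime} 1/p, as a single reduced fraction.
Σ 1/p = 58472171373748331322981543916880425472323867753/31610054640417607788145206291543662493274686990

π(116) = 30, so the primes ≤ 116 are [2, 3, 5, 7, 11, 13, 17, 19, 23, 29, 31, 37, 41, 43, 47, 53, 59, 61, 67, 71, 73, 79, 83, 89, 97, 101, 103, 107, 109, 113]. Summing 1/p over these primes: 58472171373748331322981543916880425472323867753/31610054640417607788145206291543662493274686990 ≈ 1.8498. Mertens estimate ln ln(116) + 0.2615 ≈ 1.8204.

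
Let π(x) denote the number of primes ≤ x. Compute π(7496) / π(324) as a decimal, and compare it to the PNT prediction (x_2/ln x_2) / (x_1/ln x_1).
π(7496)/π(324) = 949/66 ≈ 14.3788;  PNT prediction ≈ 14.9899.

π(324) = 66 and π(7496) = 949, so π(7496)/π(324) ≈ 14.3788. The PNT-predicted ratio is (7496/ln(7496)) / (324/ln(324)) ≈ 14.9899. The two agree to within a few percent, as expected.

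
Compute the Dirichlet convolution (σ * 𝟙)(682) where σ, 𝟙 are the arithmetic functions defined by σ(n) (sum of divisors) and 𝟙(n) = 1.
(σ * 𝟙)(682) = 1716

Divisors of 682: [1, 2, 11, 22, 31, 62, 341, 682]. For each d | 682:
  d = 1: σ(1) · 𝟙(682/1) = 1 · 1 = 1
  d = 2: σ(2) · 𝟙(682/2) = 3 · 1 = 3
  d = 11: σ(11) · 𝟙(682/11) = 12 · 1 = 12
  d = 22: σ(22) · 𝟙(682/22) = 36 · 1 = 36
  d = 31: σ(31) · 𝟙(682/31) = 32 · 1 = 32
  d = 62: σ(62) · 𝟙(682/62) = 96 · 1 = 96
  d = 341: σ(341) · 𝟙(682/341) = 384 · 1 = 384
  d = 682: σ(682) · 𝟙(682/682) = 1152 · 1 = 1152
Summing: (σ * 𝟙)(682) = 1 + 3 + 12 + 36 + 32 + 96 + 384 + 1152 = 1716.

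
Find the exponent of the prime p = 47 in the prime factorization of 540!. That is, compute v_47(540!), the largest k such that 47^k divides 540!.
v_47(540!) = 11

Legendre's formula: v_p(n!) = Σ_{k ≥ 1} ⌊n / p^k⌋. For p = 47, n = 540, the terms are:
  ⌊540/47^1⌋ = ⌊540/47⌋ = 11
(the next term ⌊540/47^2⌋ = 0, terminating the sum). Summing: v_47(540!) = 11 = 11.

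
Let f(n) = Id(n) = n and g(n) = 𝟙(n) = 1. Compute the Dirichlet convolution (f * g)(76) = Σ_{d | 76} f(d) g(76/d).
(Id * 𝟙)(76) = 140

Divisors of 76: [1, 2, 4, 19, 38, 76]. For each d | 76:
  d = 1: Id(1) · 𝟙(76/1) = 1 · 1 = 1
  d = 2: Id(2) · 𝟙(76/2) = 2 · 1 = 2
  d = 4: Id(4) · 𝟙(76/4) = 4 · 1 = 4
  d = 19: Id(19) · 𝟙(76/19) = 19 · 1 = 19
  d = 38: Id(38) · 𝟙(76/38) = 38 · 1 = 38
  d = 76: Id(76) · 𝟙(76/76) = 76 · 1 = 76
Summing: (Id * 𝟙)(76) = 1 + 2 + 4 + 19 + 38 + 76 = 140.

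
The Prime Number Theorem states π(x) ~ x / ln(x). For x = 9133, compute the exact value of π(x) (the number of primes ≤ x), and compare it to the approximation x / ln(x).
π(9133) = 1132;  x/ln(x) ≈ 1001.46;  relative error ≈ 11.53%.

Directly count primes up to 9133: π(9133) = 1132. The PNT approximation gives 9133/ln(9133) ≈ 9133/9.11965 ≈ 1001.46. Relative error (π(x) − x/ln(x)) / π(x) ≈ 11.53%; the approximation is known to undercount slightly (Li(x) is a better estimate).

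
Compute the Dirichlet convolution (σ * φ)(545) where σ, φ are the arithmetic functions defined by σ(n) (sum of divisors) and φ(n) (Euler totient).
(σ * φ)(545) = 2180

Divisors of 545: [1, 5, 109, 545]. For each d | 545:
  d = 1: σ(1) · φ(545/1) = 1 · 432 = 432
  d = 5: σ(5) · φ(545/5) = 6 · 108 = 648
  d = 109: σ(109) · φ(545/109) = 110 · 4 = 440
  d = 545: σ(545) · φ(545/545) = 660 · 1 = 660
Summing: (σ * φ)(545) = 432 + 648 + 440 + 660 = 2180.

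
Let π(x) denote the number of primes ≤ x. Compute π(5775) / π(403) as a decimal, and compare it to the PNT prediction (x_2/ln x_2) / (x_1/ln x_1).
π(5775)/π(403) = 757/79 ≈ 9.5823;  PNT prediction ≈ 9.9252.

π(403) = 79 and π(5775) = 757, so π(5775)/π(403) ≈ 9.5823. The PNT-predicted ratio is (5775/ln(5775)) / (403/ln(403)) ≈ 9.9252. The two agree to within a few percent, as expected.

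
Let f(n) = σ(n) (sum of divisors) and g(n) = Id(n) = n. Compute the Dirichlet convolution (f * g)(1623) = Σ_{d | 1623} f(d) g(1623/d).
(σ * Id)(1623) = 7581

Divisors of 1623: [1, 3, 541, 1623]. For each d | 1623:
  d = 1: σ(1) · Id(1623/1) = 1 · 1623 = 1623
  d = 3: σ(3) · Id(1623/3) = 4 · 541 = 2164
  d = 541: σ(541) · Id(1623/541) = 542 · 3 = 1626
  d = 1623: σ(1623) · Id(1623/1623) = 2168 · 1 = 2168
Summing: (σ * Id)(1623) = 1623 + 2164 + 1626 + 2168 = 7581.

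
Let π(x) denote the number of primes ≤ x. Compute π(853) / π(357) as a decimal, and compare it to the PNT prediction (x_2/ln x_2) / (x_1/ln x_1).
π(853)/π(357) = 147/71 ≈ 2.0704;  PNT prediction ≈ 2.0810.

π(357) = 71 and π(853) = 147, so π(853)/π(357) ≈ 2.0704. The PNT-predicted ratio is (853/ln(853)) / (357/ln(357)) ≈ 2.0810. The two agree to within a few percent, as expected.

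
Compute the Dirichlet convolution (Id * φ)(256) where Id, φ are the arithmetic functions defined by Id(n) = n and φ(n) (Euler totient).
(Id * φ)(256) = 1280

Divisors of 256: [1, 2, 4, 8, 16, 32, 64, 128, 256]. For each d | 256:
  d = 1: Id(1) · φ(256/1) = 1 · 128 = 128
  d = 2: Id(2) · φ(256/2) = 2 · 64 = 128
  d = 4: Id(4) · φ(256/4) = 4 · 32 = 128
  d = 8: Id(8) · φ(256/8) = 8 · 16 = 128
  d = 16: Id(16) · φ(256/16) = 16 · 8 = 128
  d = 32: Id(32) · φ(256/32) = 32 · 4 = 128
  d = 64: Id(64) · φ(256/64) = 64 · 2 = 128
  d = 128: Id(128) · φ(256/128) = 128 · 1 = 128
  d = 256: Id(256) · φ(256/256) = 256 · 1 = 256
Summing: (Id * φ)(256) = 128 + 128 + 128 + 128 + 128 + 128 + 128 + 128 + 256 = 1280.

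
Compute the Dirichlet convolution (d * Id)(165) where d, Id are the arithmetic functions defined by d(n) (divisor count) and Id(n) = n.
(d * Id)(165) = 455

Divisors of 165: [1, 3, 5, 11, 15, 33, 55, 165]. For each d | 165:
  d = 1: d(1) · Id(165/1) = 1 · 165 = 165
  d = 3: d(3) · Id(165/3) = 2 · 55 = 110
  d = 5: d(5) · Id(165/5) = 2 · 33 = 66
  d = 11: d(11) · Id(165/11) = 2 · 15 = 30
  d = 15: d(15) · Id(165/15) = 4 · 11 = 44
  d = 33: d(33) · Id(165/33) = 4 · 5 = 20
  d = 55: d(55) · Id(165/55) = 4 · 3 = 12
  d = 165: d(165) · Id(165/165) = 8 · 1 = 8
Summing: (d * Id)(165) = 165 + 110 + 66 + 30 + 44 + 20 + 12 + 8 = 455.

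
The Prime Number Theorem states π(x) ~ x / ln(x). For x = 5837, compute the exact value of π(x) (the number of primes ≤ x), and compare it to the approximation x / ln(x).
π(5837) = 765;  x/ln(x) ≈ 673.09;  relative error ≈ 12.01%.

Directly count primes up to 5837: π(5837) = 765. The PNT approximation gives 5837/ln(5837) ≈ 5837/8.67197 ≈ 673.09. Relative error (π(x) − x/ln(x)) / π(x) ≈ 12.01%; the approximation is known to undercount slightly (Li(x) is a better estimate).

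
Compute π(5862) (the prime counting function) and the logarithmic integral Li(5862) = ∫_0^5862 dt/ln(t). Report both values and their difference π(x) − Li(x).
π(5862) = 771;  Li(5862) ≈ 784.53;  π(x) − Li(x) ≈ -13.53.

Direct count of primes ≤ 5862 gives π(5862) = 771. Numerical evaluation of the logarithmic integral gives Li(5862) ≈ 784.53. The difference π(x) − Li(x) ≈ -13.53 is typically negative for small/moderate x (Li(x) overestimates), though Littlewood's theorem shows this sign changes infinitely often.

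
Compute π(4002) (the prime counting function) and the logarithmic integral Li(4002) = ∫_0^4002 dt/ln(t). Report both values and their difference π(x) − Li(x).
π(4002) = 551;  Li(4002) ≈ 565.61;  π(x) − Li(x) ≈ -14.61.

Direct count of primes ≤ 4002 gives π(4002) = 551. Numerical evaluation of the logarithmic integral gives Li(4002) ≈ 565.61. The difference π(x) − Li(x) ≈ -14.61 is typically negative for small/moderate x (Li(x) overestimates), though Littlewood's theorem shows this sign changes infinitely often.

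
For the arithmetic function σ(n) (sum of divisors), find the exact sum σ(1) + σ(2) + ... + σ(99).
Σ_{n ≤ 99} σ(n) = 8082

Compute σ(n) for each 1 ≤ n ≤ 99: σ(1) = 1, σ(2) = 3, σ(3) = 4, σ(4) = 7, σ(5) = 6, σ(6) = 12, σ(7) = 8, σ(8) = 15, σ(9) = 13, σ(10) = 18, σ(11) = 12, σ(12) = 28, σ(13) = 14, σ(14) = 24, σ(15) = 24, σ(16) = 31, σ(17) = 18, σ(18) = 39, σ(19) = 20, σ(20) = 42, σ(21) = 32, σ(22) = 36, σ(23) = 24, σ(24) = 60, σ(25) = 31, σ(26) = 42, σ(27) = 40, σ(28) = 56, σ(29) = 30, σ(30) = 72, σ(31) = 32, σ(32) = 63, σ(33) = 48, σ(34) = 54, σ(35) = 48, σ(36) = 91, σ(37) = 38, σ(38) = 60, σ(39) = 56, σ(40) = 90, σ(41) = 42, σ(42) = 96, σ(43) = 44, σ(44) = 84, σ(45) = 78, σ(46) = 72, σ(47) = 48, σ(48) = 124, σ(49) = 57, σ(50) = 93, σ(51) = 72, σ(52) = 98, σ(53) = 54, σ(54) = 120, σ(55) = 72, σ(56) = 120, σ(57) = 80, σ(58) = 90, σ(59) = 60, σ(60) = 168, σ(61) = 62, σ(62) = 96, σ(63) = 104, σ(64) = 127, σ(65) = 84, σ(66) = 144, σ(67) = 68, σ(68) = 126, σ(69) = 96, σ(70) = 144, σ(71) = 72, σ(72) = 195, σ(73) = 74, σ(74) = 114, σ(75) = 124, σ(76) = 140, σ(77) = 96, σ(78) = 168, σ(79) = 80, σ(80) = 186, σ(81) = 121, σ(82) = 126, σ(83) = 84, σ(84) = 224, σ(85) = 108, σ(86) = 132, σ(87) = 120, σ(88) = 180, σ(89) = 90, σ(90) = 234, σ(91) = 112, σ(92) = 168, σ(93) = 128, σ(94) = 144, σ(95) = 120, σ(96) = 252, σ(97) = 98, σ(98) = 171, σ(99) = 156. Summing all 99 values: 8082. (Average order: Σ_{n ≤ x} σ(n) ~ (π²/12) x². For x = 99, (π²/12)·99² ≈ 8061.00.)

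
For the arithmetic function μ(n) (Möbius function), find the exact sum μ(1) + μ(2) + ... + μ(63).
Σ_{n ≤ 63} μ(n) = -1

Compute μ(n) for each 1 ≤ n ≤ 63: μ(1) = 1, μ(2) = -1, μ(3) = -1, μ(4) = 0, μ(5) = -1, μ(6) = 1, μ(7) = -1, μ(8) = 0, μ(9) = 0, μ(10) = 1, μ(11) = -1, μ(12) = 0, μ(13) = -1, μ(14) = 1, μ(15) = 1, μ(16) = 0, μ(17) = -1, μ(18) = 0, μ(19) = -1, μ(20) = 0, μ(21) = 1, μ(22) = 1, μ(23) = -1, μ(24) = 0, μ(25) = 0, μ(26) = 1, μ(27) = 0, μ(28) = 0, μ(29) = -1, μ(30) = -1, μ(31) = -1, μ(32) = 0, μ(33) = 1, μ(34) = 1, μ(35) = 1, μ(36) = 0, μ(37) = -1, μ(38) = 1, μ(39) = 1, μ(40) = 0, μ(41) = -1, μ(42) = -1, μ(43) = -1, μ(44) = 0, μ(45) = 0, μ(46) = 1, μ(47) = -1, μ(48) = 0, μ(49) = 0, μ(50) = 0, μ(51) = 1, μ(52) = 0, μ(53) = -1, μ(54) = 0, μ(55) = 1, μ(56) = 0, μ(57) = 1, μ(58) = 1, μ(59) = -1, μ(60) = 0, μ(61) = -1, μ(62) = 1, μ(63) = 0. Summing all 63 values: -1. (Mertens function M(x) = Σ_{n ≤ x} μ(n); on average M(x) should be small (PNT ⟺ M(x) = o(x)).)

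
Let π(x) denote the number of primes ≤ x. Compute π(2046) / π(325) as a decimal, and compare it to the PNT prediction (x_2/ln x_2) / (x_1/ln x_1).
π(2046)/π(325) = 309/66 ≈ 4.6818;  PNT prediction ≈ 4.7761.

π(325) = 66 and π(2046) = 309, so π(2046)/π(325) ≈ 4.6818. The PNT-predicted ratio is (2046/ln(2046)) / (325/ln(325)) ≈ 4.7761. The two agree to within a few percent, as expected.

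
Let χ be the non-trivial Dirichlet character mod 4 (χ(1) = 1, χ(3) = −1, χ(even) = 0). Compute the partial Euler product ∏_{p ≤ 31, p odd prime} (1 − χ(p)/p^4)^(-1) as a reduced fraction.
∏ = 1870816715381797956556539609218365/1891731462842378884815364370202624

The odd primes p ≤ 31 are [3, 5, 7, 11, 13, 17, 19, 23, 29, 31]. For each, χ(p) = 1 if p ≡ 1 mod 4, χ(p) = −1 if p ≡ 3 mod 4. Taking (1 − χ(p)/p^4)^(-1) = p^4/(p^4 − χ(p)): (1 − (-1)/3^4)^(-1) · (1 − (1)/5^4)^(-1) · (1 − (-1)/7^4)^(-1) · (1 − (-1)/11^4)^(-1) · (1 − (1)/13^4)^(-1) · (1 − (1)/17^4)^(-1) · (1 − (-1)/19^4)^(-1) · (1 − (-1)/23^4)^(-1) · (1 − (1)/29^4)^(-1) · (1 − (-1)/31^4)^(-1) = 1870816715381797956556539609218365/1891731462842378884815364370202624.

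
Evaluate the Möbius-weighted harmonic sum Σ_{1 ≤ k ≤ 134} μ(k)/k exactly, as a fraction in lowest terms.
Σ μ(k)/k = 1798157260399775266990045811129040783798487774562/262948239526313870385685898536205956450305483726315

Values of μ(k) for 1 ≤ k ≤ 134: μ(1) = 1, μ(2) = -1, μ(3) = -1, μ(5) = -1, μ(6) = 1, μ(7) = -1, μ(10) = 1, μ(11) = -1, μ(13) = -1, μ(14) = 1, μ(15) = 1, μ(17) = -1, μ(19) = -1, μ(21) = 1, μ(22) = 1, μ(23) = -1, μ(26) = 1, μ(29) = -1, μ(30) = -1, μ(31) = -1, μ(33) = 1, μ(34) = 1, μ(35) = 1, μ(37) = -1, μ(38) = 1, μ(39) = 1, μ(41) = -1, μ(42) = -1, μ(43) = -1, μ(46) = 1, μ(47) = -1, μ(51) = 1, μ(53) = -1, μ(55) = 1, μ(57) = 1, μ(58) = 1, μ(59) = -1, μ(61) = -1, μ(62) = 1, μ(65) = 1, μ(66) = -1, μ(67) = -1, μ(69) = 1, μ(70) = -1, μ(71) = -1, μ(73) = -1, μ(74) = 1, μ(77) = 1, μ(78) = -1, μ(79) = -1, μ(82) = 1, μ(83) = -1, μ(85) = 1, μ(86) = 1, μ(87) = 1, μ(89) = -1, μ(91) = 1, μ(93) = 1, μ(94) = 1, μ(95) = 1, μ(97) = -1, μ(101) = -1, μ(102) = -1, μ(103) = -1, μ(105) = -1, μ(106) = 1, μ(107) = -1, μ(109) = -1, μ(110) = -1, μ(111) = 1, μ(113) = -1, μ(114) = -1, μ(115) = 1, μ(118) = 1, μ(119) = 1, μ(122) = 1, μ(123) = 1, μ(127) = -1, μ(129) = 1, μ(130) = -1, μ(131) = -1, μ(133) = 1, μ(134) = 1, with μ = 0 on non-squarefree integers. Summing μ(k)/k for k where μ(k) ≠ 0 gives 1798157260399775266990045811129040783798487774562/262948239526313870385685898536205956450305483726315 ≈ 0.0068. (PNT ⟺ this sum → 0 as n → ∞.)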